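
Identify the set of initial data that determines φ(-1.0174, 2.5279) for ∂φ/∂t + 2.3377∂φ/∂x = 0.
A single point: x = -6.92687183. The characteristic through (-1.0174, 2.5279) is x - 2.3377t = const, so x = -1.0174 - 2.3377·2.5279 = -6.92687183.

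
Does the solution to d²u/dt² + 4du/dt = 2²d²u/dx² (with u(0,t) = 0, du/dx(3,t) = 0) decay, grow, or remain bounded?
u → 0. Damping (γ=4) dissipates energy; oscillations decay exponentially.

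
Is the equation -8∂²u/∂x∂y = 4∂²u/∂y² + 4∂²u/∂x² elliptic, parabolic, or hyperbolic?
Rewriting in standard form: -4∂²u/∂x² - 8∂²u/∂x∂y - 4∂²u/∂y² = 0. Computing B² - 4AC with A = -4, B = -8, C = -4: discriminant = 0 (zero). Answer: parabolic.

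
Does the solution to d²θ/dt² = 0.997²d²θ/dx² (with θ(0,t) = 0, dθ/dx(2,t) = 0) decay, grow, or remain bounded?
θ oscillates (no decay). Energy is conserved; the solution oscillates indefinitely as standing waves.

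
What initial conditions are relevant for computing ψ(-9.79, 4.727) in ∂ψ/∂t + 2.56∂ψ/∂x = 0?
A single point: x = -21.89112. The characteristic through (-9.79, 4.727) is x - 2.56t = const, so x = -9.79 - 2.56·4.727 = -21.89112.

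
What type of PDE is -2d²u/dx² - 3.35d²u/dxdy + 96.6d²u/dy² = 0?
With A = -2, B = -3.35, C = 96.6, the discriminant is 784.0225. This is a hyperbolic PDE.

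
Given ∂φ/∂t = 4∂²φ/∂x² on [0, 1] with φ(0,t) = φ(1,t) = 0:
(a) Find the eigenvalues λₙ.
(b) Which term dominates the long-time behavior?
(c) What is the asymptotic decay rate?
Eigenvalues: λₙ = 4n²π².
First three modes:
  n=1: λ₁ = 4π² ≈ 39.478
  n=2: λ₂ = 16π² ≈ 157.914 (4× faster decay)
  n=3: λ₃ = 36π² ≈ 355.306 (9× faster decay)
As t → ∞, higher modes decay exponentially faster. The n=1 mode dominates: φ ~ c₁ sin(πx) e^{-λ₁t}.
Decay rate: λ₁ = 4π² ≈ 39.478.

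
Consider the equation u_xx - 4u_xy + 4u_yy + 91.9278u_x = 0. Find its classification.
Parabolic. (A = 1, B = -4, C = 4 gives B² - 4AC = 0.)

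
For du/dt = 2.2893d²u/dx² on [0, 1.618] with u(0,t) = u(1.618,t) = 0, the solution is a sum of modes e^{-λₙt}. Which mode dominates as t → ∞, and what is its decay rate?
Eigenvalues: λₙ = 2.2893n²π²/1.618².
First three modes:
  n=1: λ₁ = 2.2893π²/1.618² ≈ 8.631
  n=2: λ₂ = 9.1572π²/1.618² ≈ 34.523 (4× faster decay)
  n=3: λ₃ = 20.6037π²/1.618² ≈ 77.676 (9× faster decay)
As t → ∞, higher modes decay exponentially faster. The n=1 mode dominates: u ~ c₁ sin(πx/1.618) e^{-λ₁t}.
Decay rate: λ₁ = 2.2893π²/1.618² ≈ 8.631.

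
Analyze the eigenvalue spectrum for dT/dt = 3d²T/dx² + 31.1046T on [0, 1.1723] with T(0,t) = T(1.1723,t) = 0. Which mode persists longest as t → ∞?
Eigenvalues: λₙ = 3n²π²/1.1723² - 31.1046.
First three modes:
  n=1: λ₁ = 3π²/1.1723² - 31.1046 ≈ -9.56
  n=2: λ₂ = 12π²/1.1723² - 31.1046 ≈ 55.075
  n=3: λ₃ = 27π²/1.1723² - 31.1046 ≈ 162.799
Since 3π²/1.1723² ≈ 21.545 < 31.1046, λ₁ < 0.
The n=1 mode grows fastest (−λₙ is largest for n=1) → dominates.
Asymptotic: T ~ c₁ sin(πx/1.1723) e^{9.56t} (exponential growth at rate −λ₁ ≈ 9.56).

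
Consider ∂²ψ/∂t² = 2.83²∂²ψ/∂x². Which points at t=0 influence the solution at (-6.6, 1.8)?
Domain of dependence: [-11.694, -1.506]. Signals travel at speed 2.83, so data within |x - -6.6| ≤ 2.83·1.8 = 5.094 can reach the point.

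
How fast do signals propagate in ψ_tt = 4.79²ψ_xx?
Speed = 4.79. Information travels along characteristics x = x₀ ± 4.79t.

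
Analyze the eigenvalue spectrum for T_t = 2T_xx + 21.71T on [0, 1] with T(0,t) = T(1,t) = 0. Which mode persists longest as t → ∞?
Eigenvalues: λₙ = 2n²π²/1² - 21.71.
First three modes:
  n=1: λ₁ = 2π² - 21.71 ≈ -1.971
  n=2: λ₂ = 8π² - 21.71 ≈ 57.247
  n=3: λ₃ = 18π² - 21.71 ≈ 155.943
Since 2π² ≈ 19.739 < 21.71, λ₁ < 0.
The n=1 mode grows fastest (−λₙ is largest for n=1) → dominates.
Asymptotic: T ~ c₁ sin(πx/1) e^{1.971t} (exponential growth at rate −λ₁ ≈ 1.971).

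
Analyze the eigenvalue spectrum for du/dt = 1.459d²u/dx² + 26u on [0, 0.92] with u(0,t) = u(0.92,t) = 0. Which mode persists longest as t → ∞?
Eigenvalues: λₙ = 1.459n²π²/0.92² - 26.
First three modes:
  n=1: λ₁ = 1.459π²/0.92² - 26 ≈ -8.987
  n=2: λ₂ = 5.836π²/0.92² - 26 ≈ 42.052
  n=3: λ₃ = 13.131π²/0.92² - 26 ≈ 127.116
Since 1.459π²/0.92² ≈ 17.013 < 26, λ₁ < 0.
The n=1 mode grows fastest (−λₙ is largest for n=1) → dominates.
Asymptotic: u ~ c₁ sin(πx/0.92) e^{8.987t} (exponential growth at rate −λ₁ ≈ 8.987).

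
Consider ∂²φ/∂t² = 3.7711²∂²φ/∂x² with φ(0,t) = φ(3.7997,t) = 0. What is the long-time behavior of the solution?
As t → ∞, φ oscillates (no decay). Energy is conserved; the solution oscillates indefinitely as standing waves.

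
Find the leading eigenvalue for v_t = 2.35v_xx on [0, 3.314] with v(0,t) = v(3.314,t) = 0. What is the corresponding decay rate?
Eigenvalues: λₙ = 2.35n²π²/3.314².
First three modes:
  n=1: λ₁ = 2.35π²/3.314² ≈ 2.112
  n=2: λ₂ = 9.4π²/3.314² ≈ 8.447 (4× faster decay)
  n=3: λ₃ = 21.15π²/3.314² ≈ 19.007 (9× faster decay)
As t → ∞, higher modes decay exponentially faster. The n=1 mode dominates: v ~ c₁ sin(πx/3.314) e^{-λ₁t}.
Decay rate: λ₁ = 2.35π²/3.314² ≈ 2.112.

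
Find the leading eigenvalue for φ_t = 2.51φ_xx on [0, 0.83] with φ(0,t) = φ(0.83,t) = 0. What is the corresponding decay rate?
Eigenvalues: λₙ = 2.51n²π²/0.83².
First three modes:
  n=1: λ₁ = 2.51π²/0.83² ≈ 35.96
  n=2: λ₂ = 10.04π²/0.83² ≈ 143.839 (4× faster decay)
  n=3: λ₃ = 22.59π²/0.83² ≈ 323.638 (9× faster decay)
As t → ∞, higher modes decay exponentially faster. The n=1 mode dominates: φ ~ c₁ sin(πx/0.83) e^{-λ₁t}.
Decay rate: λ₁ = 2.51π²/0.83² ≈ 35.96.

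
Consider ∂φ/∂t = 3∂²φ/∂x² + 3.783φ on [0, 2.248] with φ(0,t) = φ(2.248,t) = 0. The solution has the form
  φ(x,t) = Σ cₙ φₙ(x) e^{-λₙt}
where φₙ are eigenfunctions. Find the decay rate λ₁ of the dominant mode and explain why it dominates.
Eigenvalues: λₙ = 3n²π²/2.248² - 3.783.
First three modes:
  n=1: λ₁ = 3π²/2.248² - 3.783 ≈ 2.076
  n=2: λ₂ = 12π²/2.248² - 3.783 ≈ 19.653
  n=3: λ₃ = 27π²/2.248² - 3.783 ≈ 48.949
Since 3π²/2.248² ≈ 5.859 > 3.783, all λₙ > 0.
The n=1 mode decays slowest → dominates as t → ∞.
Asymptotic: φ ~ c₁ sin(πx/2.248) e^{-λ₁t} with decay rate λ₁ ≈ 2.076.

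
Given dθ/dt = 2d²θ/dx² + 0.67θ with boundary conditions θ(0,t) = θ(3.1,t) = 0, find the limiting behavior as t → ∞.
θ → 0. Diffusion dominates reaction (r=0.67 < κπ²/L²≈2.05); solution decays.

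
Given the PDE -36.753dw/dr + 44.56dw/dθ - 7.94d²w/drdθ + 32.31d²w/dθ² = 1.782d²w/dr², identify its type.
Rewriting in standard form: -1.782d²w/dr² - 7.94d²w/drdθ + 32.31d²w/dθ² - 36.753dw/dr + 44.56dw/dθ = 0. The second-order coefficients are A = -1.782, B = -7.94, C = 32.31. Since B² - 4AC = 293.34928 > 0, this is a hyperbolic PDE.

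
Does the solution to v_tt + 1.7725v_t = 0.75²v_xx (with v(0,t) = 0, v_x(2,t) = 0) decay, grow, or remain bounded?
v → 0. Damping (γ=1.7725) dissipates energy; oscillations decay exponentially.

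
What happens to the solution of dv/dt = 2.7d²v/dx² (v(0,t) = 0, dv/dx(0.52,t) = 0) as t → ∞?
v → 0. Heat escapes through the Dirichlet boundary.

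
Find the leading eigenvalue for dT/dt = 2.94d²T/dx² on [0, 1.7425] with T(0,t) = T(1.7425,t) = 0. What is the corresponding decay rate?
Eigenvalues: λₙ = 2.94n²π²/1.7425².
First three modes:
  n=1: λ₁ = 2.94π²/1.7425² ≈ 9.557
  n=2: λ₂ = 11.76π²/1.7425² ≈ 38.226 (4× faster decay)
  n=3: λ₃ = 26.46π²/1.7425² ≈ 86.009 (9× faster decay)
As t → ∞, higher modes decay exponentially faster. The n=1 mode dominates: T ~ c₁ sin(πx/1.7425) e^{-λ₁t}.
Decay rate: λ₁ = 2.94π²/1.7425² ≈ 9.557.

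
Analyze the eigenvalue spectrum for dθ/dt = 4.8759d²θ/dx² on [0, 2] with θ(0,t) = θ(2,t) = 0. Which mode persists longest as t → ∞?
Eigenvalues: λₙ = 4.8759n²π²/2².
First three modes:
  n=1: λ₁ = 4.8759π²/2² ≈ 12.031
  n=2: λ₂ = 19.5036π²/2² ≈ 48.123 (4× faster decay)
  n=3: λ₃ = 43.8831π²/2² ≈ 108.277 (9× faster decay)
As t → ∞, higher modes decay exponentially faster. The n=1 mode dominates: θ ~ c₁ sin(πx/2) e^{-λ₁t}.
Decay rate: λ₁ = 4.8759π²/2² ≈ 12.031.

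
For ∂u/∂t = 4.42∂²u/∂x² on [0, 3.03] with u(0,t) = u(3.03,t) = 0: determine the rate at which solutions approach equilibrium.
Eigenvalues: λₙ = 4.42n²π²/3.03².
First three modes:
  n=1: λ₁ = 4.42π²/3.03² ≈ 4.752
  n=2: λ₂ = 17.68π²/3.03² ≈ 19.006 (4× faster decay)
  n=3: λ₃ = 39.78π²/3.03² ≈ 42.764 (9× faster decay)
As t → ∞, higher modes decay exponentially faster. The n=1 mode dominates: u ~ c₁ sin(πx/3.03) e^{-λ₁t}.
Decay rate: λ₁ = 4.42π²/3.03² ≈ 4.752.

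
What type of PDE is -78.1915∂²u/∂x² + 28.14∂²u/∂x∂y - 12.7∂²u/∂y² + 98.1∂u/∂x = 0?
With A = -78.1915, B = 28.14, C = -12.7, the discriminant is -3180.2686. This is an elliptic PDE.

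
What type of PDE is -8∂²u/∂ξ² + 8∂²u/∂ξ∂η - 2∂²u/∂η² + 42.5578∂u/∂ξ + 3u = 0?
With A = -8, B = 8, C = -2, the discriminant is 0. This is a parabolic PDE.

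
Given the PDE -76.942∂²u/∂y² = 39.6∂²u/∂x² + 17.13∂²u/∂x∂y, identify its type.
Rewriting in standard form: -39.6∂²u/∂x² - 17.13∂²u/∂x∂y - 76.942∂²u/∂y² = 0. The second-order coefficients are A = -39.6, B = -17.13, C = -76.942. Since B² - 4AC = -11894.1759 < 0, this is an elliptic PDE.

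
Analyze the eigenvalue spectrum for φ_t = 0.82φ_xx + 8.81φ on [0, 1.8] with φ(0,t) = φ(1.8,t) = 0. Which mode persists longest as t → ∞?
Eigenvalues: λₙ = 0.82n²π²/1.8² - 8.81.
First three modes:
  n=1: λ₁ = 0.82π²/1.8² - 8.81 ≈ -6.312
  n=2: λ₂ = 3.28π²/1.8² - 8.81 ≈ 1.181
  n=3: λ₃ = 7.38π²/1.8² - 8.81 ≈ 13.671
Since 0.82π²/1.8² ≈ 2.498 < 8.81, λ₁ < 0.
The n=1 mode grows fastest (−λₙ is largest for n=1) → dominates.
Asymptotic: φ ~ c₁ sin(πx/1.8) e^{6.312t} (exponential growth at rate −λ₁ ≈ 6.312).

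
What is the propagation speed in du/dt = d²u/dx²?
Infinite. The heat equation is parabolic, not hyperbolic, so disturbances propagate instantly.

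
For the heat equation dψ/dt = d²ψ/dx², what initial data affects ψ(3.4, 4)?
The entire real line. The heat equation has infinite propagation speed: any initial disturbance instantly affects all points (though exponentially small far away).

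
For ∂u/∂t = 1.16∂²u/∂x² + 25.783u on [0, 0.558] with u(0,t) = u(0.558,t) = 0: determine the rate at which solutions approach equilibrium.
Eigenvalues: λₙ = 1.16n²π²/0.558² - 25.783.
First three modes:
  n=1: λ₁ = 1.16π²/0.558² - 25.783 ≈ 10.987
  n=2: λ₂ = 4.64π²/0.558² - 25.783 ≈ 121.296
  n=3: λ₃ = 10.44π²/0.558² - 25.783 ≈ 305.144
Since 1.16π²/0.558² ≈ 36.77 > 25.783, all λₙ > 0.
The n=1 mode decays slowest → dominates as t → ∞.
Asymptotic: u ~ c₁ sin(πx/0.558) e^{-λ₁t} with decay rate λ₁ ≈ 10.987.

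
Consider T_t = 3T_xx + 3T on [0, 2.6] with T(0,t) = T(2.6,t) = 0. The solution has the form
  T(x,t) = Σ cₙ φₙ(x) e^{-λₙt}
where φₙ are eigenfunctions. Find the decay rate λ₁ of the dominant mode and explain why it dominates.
Eigenvalues: λₙ = 3n²π²/2.6² - 3.
First three modes:
  n=1: λ₁ = 3π²/2.6² - 3 ≈ 1.38
  n=2: λ₂ = 12π²/2.6² - 3 ≈ 14.52
  n=3: λ₃ = 27π²/2.6² - 3 ≈ 36.42
Since 3π²/2.6² ≈ 4.38 > 3, all λₙ > 0.
The n=1 mode decays slowest → dominates as t → ∞.
Asymptotic: T ~ c₁ sin(πx/2.6) e^{-λ₁t} with decay rate λ₁ ≈ 1.38.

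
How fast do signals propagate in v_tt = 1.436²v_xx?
Speed = 1.436. Information travels along characteristics x = x₀ ± 1.436t.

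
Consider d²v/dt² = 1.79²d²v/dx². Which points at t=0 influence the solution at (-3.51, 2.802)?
Domain of dependence: [-8.52558, 1.50558]. Signals travel at speed 1.79, so data within |x - -3.51| ≤ 1.79·2.802 = 5.01558 can reach the point.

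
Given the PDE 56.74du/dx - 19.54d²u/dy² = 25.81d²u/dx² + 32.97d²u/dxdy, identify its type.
Rewriting in standard form: -25.81d²u/dx² - 32.97d²u/dxdy - 19.54d²u/dy² + 56.74du/dx = 0. The second-order coefficients are A = -25.81, B = -32.97, C = -19.54. Since B² - 4AC = -930.2887 < 0, this is an elliptic PDE.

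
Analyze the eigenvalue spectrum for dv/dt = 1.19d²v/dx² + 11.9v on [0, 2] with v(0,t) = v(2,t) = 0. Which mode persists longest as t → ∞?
Eigenvalues: λₙ = 1.19n²π²/2² - 11.9.
First three modes:
  n=1: λ₁ = 1.19π²/2² - 11.9 ≈ -8.964
  n=2: λ₂ = 4.76π²/2² - 11.9 ≈ -0.155
  n=3: λ₃ = 10.71π²/2² - 11.9 ≈ 14.526
Since 1.19π²/2² ≈ 2.936 < 11.9, λ₁ < 0.
The n=1 mode grows fastest (−λₙ is largest for n=1) → dominates.
Asymptotic: v ~ c₁ sin(πx/2) e^{8.964t} (exponential growth at rate −λ₁ ≈ 8.964).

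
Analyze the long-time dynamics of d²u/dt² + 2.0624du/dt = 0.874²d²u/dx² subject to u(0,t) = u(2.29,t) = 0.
Long-time behavior: u → 0. Damping (γ=2.0624) dissipates energy; oscillations decay exponentially.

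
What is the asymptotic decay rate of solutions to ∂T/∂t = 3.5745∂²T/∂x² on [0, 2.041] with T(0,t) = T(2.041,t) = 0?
Eigenvalues: λₙ = 3.5745n²π²/2.041².
First three modes:
  n=1: λ₁ = 3.5745π²/2.041² ≈ 8.469
  n=2: λ₂ = 14.298π²/2.041² ≈ 33.876 (4× faster decay)
  n=3: λ₃ = 32.1705π²/2.041² ≈ 76.22 (9× faster decay)
As t → ∞, higher modes decay exponentially faster. The n=1 mode dominates: T ~ c₁ sin(πx/2.041) e^{-λ₁t}.
Decay rate: λ₁ = 3.5745π²/2.041² ≈ 8.469.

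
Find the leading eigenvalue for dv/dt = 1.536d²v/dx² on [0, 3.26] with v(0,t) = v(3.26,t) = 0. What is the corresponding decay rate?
Eigenvalues: λₙ = 1.536n²π²/3.26².
First three modes:
  n=1: λ₁ = 1.536π²/3.26² ≈ 1.426
  n=2: λ₂ = 6.144π²/3.26² ≈ 5.706 (4× faster decay)
  n=3: λ₃ = 13.824π²/3.26² ≈ 12.838 (9× faster decay)
As t → ∞, higher modes decay exponentially faster. The n=1 mode dominates: v ~ c₁ sin(πx/3.26) e^{-λ₁t}.
Decay rate: λ₁ = 1.536π²/3.26² ≈ 1.426.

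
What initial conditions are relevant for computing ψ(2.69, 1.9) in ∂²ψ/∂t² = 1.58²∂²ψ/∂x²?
Domain of dependence: [-0.312, 5.692]. Signals travel at speed 1.58, so data within |x - 2.69| ≤ 1.58·1.9 = 3.002 can reach the point.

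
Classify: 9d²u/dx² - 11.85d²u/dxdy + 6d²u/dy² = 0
Elliptic (discriminant = -75.5775).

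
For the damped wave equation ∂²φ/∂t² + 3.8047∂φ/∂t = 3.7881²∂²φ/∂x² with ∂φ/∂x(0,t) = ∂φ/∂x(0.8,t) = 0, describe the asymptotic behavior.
φ → constant (steady state). Damping (γ=3.8047) dissipates the nonconstant modes; with Neumann BCs the spatial average obeys M''+γM'=0 and tends to a finite limit.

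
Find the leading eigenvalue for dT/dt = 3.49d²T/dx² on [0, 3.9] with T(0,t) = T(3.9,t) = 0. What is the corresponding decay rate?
Eigenvalues: λₙ = 3.49n²π²/3.9².
First three modes:
  n=1: λ₁ = 3.49π²/3.9² ≈ 2.265
  n=2: λ₂ = 13.96π²/3.9² ≈ 9.058 (4× faster decay)
  n=3: λ₃ = 31.41π²/3.9² ≈ 20.382 (9× faster decay)
As t → ∞, higher modes decay exponentially faster. The n=1 mode dominates: T ~ c₁ sin(πx/3.9) e^{-λ₁t}.
Decay rate: λ₁ = 3.49π²/3.9² ≈ 2.265.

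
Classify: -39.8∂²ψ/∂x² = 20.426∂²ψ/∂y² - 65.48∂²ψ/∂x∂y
Rewriting in standard form: -39.8∂²ψ/∂x² + 65.48∂²ψ/∂x∂y - 20.426∂²ψ/∂y² = 0. Hyperbolic (discriminant = 1035.8112).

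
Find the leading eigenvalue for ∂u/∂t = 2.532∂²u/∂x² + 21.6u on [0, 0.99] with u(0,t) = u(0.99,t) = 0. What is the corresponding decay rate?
Eigenvalues: λₙ = 2.532n²π²/0.99² - 21.6.
First three modes:
  n=1: λ₁ = 2.532π²/0.99² - 21.6 ≈ 3.897
  n=2: λ₂ = 10.128π²/0.99² - 21.6 ≈ 80.389
  n=3: λ₃ = 22.788π²/0.99² - 21.6 ≈ 207.875
Since 2.532π²/0.99² ≈ 25.497 > 21.6, all λₙ > 0.
The n=1 mode decays slowest → dominates as t → ∞.
Asymptotic: u ~ c₁ sin(πx/0.99) e^{-λ₁t} with decay rate λ₁ ≈ 3.897.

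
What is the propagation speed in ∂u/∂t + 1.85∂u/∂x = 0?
Speed = 1.85. Information travels along x - 1.85t = const (rightward).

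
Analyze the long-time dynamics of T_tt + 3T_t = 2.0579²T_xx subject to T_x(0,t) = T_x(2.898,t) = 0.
Long-time behavior: T → constant (steady state). Damping (γ=3) dissipates the nonconstant modes; with Neumann BCs the spatial average obeys M''+γM'=0 and tends to a finite limit.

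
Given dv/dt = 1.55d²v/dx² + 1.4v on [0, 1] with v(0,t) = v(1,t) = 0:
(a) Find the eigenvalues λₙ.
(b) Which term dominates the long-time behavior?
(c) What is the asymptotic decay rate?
Eigenvalues: λₙ = 1.55n²π²/1² - 1.4.
First three modes:
  n=1: λ₁ = 1.55π² - 1.4 ≈ 13.898
  n=2: λ₂ = 6.2π² - 1.4 ≈ 59.792
  n=3: λ₃ = 13.95π² - 1.4 ≈ 136.281
Since 1.55π² ≈ 15.298 > 1.4, all λₙ > 0.
The n=1 mode decays slowest → dominates as t → ∞.
Asymptotic: v ~ c₁ sin(πx/1) e^{-λ₁t} with decay rate λ₁ ≈ 13.898.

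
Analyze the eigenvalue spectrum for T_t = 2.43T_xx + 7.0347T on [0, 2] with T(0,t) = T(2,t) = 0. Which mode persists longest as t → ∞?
Eigenvalues: λₙ = 2.43n²π²/2² - 7.0347.
First three modes:
  n=1: λ₁ = 2.43π²/2² - 7.0347 ≈ -1.039
  n=2: λ₂ = 9.72π²/2² - 7.0347 ≈ 16.948
  n=3: λ₃ = 21.87π²/2² - 7.0347 ≈ 46.927
Since 2.43π²/2² ≈ 5.996 < 7.0347, λ₁ < 0.
The n=1 mode grows fastest (−λₙ is largest for n=1) → dominates.
Asymptotic: T ~ c₁ sin(πx/2) e^{1.039t} (exponential growth at rate −λ₁ ≈ 1.039).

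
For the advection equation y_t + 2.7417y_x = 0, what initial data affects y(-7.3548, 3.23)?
A single point: x = -16.210491. The characteristic through (-7.3548, 3.23) is x - 2.7417t = const, so x = -7.3548 - 2.7417·3.23 = -16.210491.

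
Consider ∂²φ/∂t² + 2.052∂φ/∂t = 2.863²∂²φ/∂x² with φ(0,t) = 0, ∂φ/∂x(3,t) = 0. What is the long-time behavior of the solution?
As t → ∞, φ → 0. Damping (γ=2.052) dissipates energy; oscillations decay exponentially.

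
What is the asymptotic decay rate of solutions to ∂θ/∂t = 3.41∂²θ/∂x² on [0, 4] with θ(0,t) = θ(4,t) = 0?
Eigenvalues: λₙ = 3.41n²π²/4².
First three modes:
  n=1: λ₁ = 3.41π²/4² ≈ 2.103
  n=2: λ₂ = 13.64π²/4² ≈ 8.414 (4× faster decay)
  n=3: λ₃ = 30.69π²/4² ≈ 18.931 (9× faster decay)
As t → ∞, higher modes decay exponentially faster. The n=1 mode dominates: θ ~ c₁ sin(πx/4) e^{-λ₁t}.
Decay rate: λ₁ = 3.41π²/4² ≈ 2.103.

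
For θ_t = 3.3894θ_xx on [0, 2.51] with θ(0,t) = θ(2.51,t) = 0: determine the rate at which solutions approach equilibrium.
Eigenvalues: λₙ = 3.3894n²π²/2.51².
First three modes:
  n=1: λ₁ = 3.3894π²/2.51² ≈ 5.31
  n=2: λ₂ = 13.5576π²/2.51² ≈ 21.239 (4× faster decay)
  n=3: λ₃ = 30.5046π²/2.51² ≈ 47.788 (9× faster decay)
As t → ∞, higher modes decay exponentially faster. The n=1 mode dominates: θ ~ c₁ sin(πx/2.51) e^{-λ₁t}.
Decay rate: λ₁ = 3.3894π²/2.51² ≈ 5.31.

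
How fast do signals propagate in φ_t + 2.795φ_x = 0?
Speed = 2.795. Information travels along x - 2.795t = const (rightward).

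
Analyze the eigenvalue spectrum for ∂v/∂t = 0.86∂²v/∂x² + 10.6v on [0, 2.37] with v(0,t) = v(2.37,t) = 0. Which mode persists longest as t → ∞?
Eigenvalues: λₙ = 0.86n²π²/2.37² - 10.6.
First three modes:
  n=1: λ₁ = 0.86π²/2.37² - 10.6 ≈ -9.089
  n=2: λ₂ = 3.44π²/2.37² - 10.6 ≈ -4.555
  n=3: λ₃ = 7.74π²/2.37² - 10.6 ≈ 3
Since 0.86π²/2.37² ≈ 1.511 < 10.6, λ₁ < 0.
The n=1 mode grows fastest (−λₙ is largest for n=1) → dominates.
Asymptotic: v ~ c₁ sin(πx/2.37) e^{9.089t} (exponential growth at rate −λ₁ ≈ 9.089).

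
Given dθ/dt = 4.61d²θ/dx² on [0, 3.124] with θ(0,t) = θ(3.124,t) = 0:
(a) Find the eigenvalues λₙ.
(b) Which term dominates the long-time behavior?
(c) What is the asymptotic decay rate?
Eigenvalues: λₙ = 4.61n²π²/3.124².
First three modes:
  n=1: λ₁ = 4.61π²/3.124² ≈ 4.662
  n=2: λ₂ = 18.44π²/3.124² ≈ 18.648 (4× faster decay)
  n=3: λ₃ = 41.49π²/3.124² ≈ 41.959 (9× faster decay)
As t → ∞, higher modes decay exponentially faster. The n=1 mode dominates: θ ~ c₁ sin(πx/3.124) e^{-λ₁t}.
Decay rate: λ₁ = 4.61π²/3.124² ≈ 4.662.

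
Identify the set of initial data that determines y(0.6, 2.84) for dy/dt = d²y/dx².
The entire real line. The heat equation has infinite propagation speed: any initial disturbance instantly affects all points (though exponentially small far away).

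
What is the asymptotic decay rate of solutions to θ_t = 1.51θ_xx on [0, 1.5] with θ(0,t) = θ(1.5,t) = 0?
Eigenvalues: λₙ = 1.51n²π²/1.5².
First three modes:
  n=1: λ₁ = 1.51π²/1.5² ≈ 6.624
  n=2: λ₂ = 6.04π²/1.5² ≈ 26.494 (4× faster decay)
  n=3: λ₃ = 13.59π²/1.5² ≈ 59.612 (9× faster decay)
As t → ∞, higher modes decay exponentially faster. The n=1 mode dominates: θ ~ c₁ sin(πx/1.5) e^{-λ₁t}.
Decay rate: λ₁ = 1.51π²/1.5² ≈ 6.624.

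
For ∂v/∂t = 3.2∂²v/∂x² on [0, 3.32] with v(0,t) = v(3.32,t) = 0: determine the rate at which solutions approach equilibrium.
Eigenvalues: λₙ = 3.2n²π²/3.32².
First three modes:
  n=1: λ₁ = 3.2π²/3.32² ≈ 2.865
  n=2: λ₂ = 12.8π²/3.32² ≈ 11.461 (4× faster decay)
  n=3: λ₃ = 28.8π²/3.32² ≈ 25.788 (9× faster decay)
As t → ∞, higher modes decay exponentially faster. The n=1 mode dominates: v ~ c₁ sin(πx/3.32) e^{-λ₁t}.
Decay rate: λ₁ = 3.2π²/3.32² ≈ 2.865.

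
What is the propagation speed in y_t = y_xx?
Infinite. The heat equation is parabolic, not hyperbolic, so disturbances propagate instantly.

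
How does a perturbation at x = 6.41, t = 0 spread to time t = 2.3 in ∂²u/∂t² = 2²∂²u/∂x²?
Domain of influence: [1.81, 11.01]. Data at x = 6.41 spreads outward at speed 2.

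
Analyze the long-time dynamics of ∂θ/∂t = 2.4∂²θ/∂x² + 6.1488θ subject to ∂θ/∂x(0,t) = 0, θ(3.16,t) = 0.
Long-time behavior: θ grows unboundedly. Reaction dominates diffusion (r=6.1488 > κπ²/(4L²)≈0.59); solution grows exponentially.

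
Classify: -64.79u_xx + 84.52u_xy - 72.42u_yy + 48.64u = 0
Elliptic (discriminant = -11624.7368).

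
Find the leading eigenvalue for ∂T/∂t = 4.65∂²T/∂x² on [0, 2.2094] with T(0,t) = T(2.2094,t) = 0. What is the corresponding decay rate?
Eigenvalues: λₙ = 4.65n²π²/2.2094².
First three modes:
  n=1: λ₁ = 4.65π²/2.2094² ≈ 9.402
  n=2: λ₂ = 18.6π²/2.2094² ≈ 37.607 (4× faster decay)
  n=3: λ₃ = 41.85π²/2.2094² ≈ 84.615 (9× faster decay)
As t → ∞, higher modes decay exponentially faster. The n=1 mode dominates: T ~ c₁ sin(πx/2.2094) e^{-λ₁t}.
Decay rate: λ₁ = 4.65π²/2.2094² ≈ 9.402.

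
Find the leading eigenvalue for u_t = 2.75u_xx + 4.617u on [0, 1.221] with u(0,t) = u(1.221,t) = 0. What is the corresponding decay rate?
Eigenvalues: λₙ = 2.75n²π²/1.221² - 4.617.
First three modes:
  n=1: λ₁ = 2.75π²/1.221² - 4.617 ≈ 13.588
  n=2: λ₂ = 11π²/1.221² - 4.617 ≈ 68.205
  n=3: λ₃ = 24.75π²/1.221² - 4.617 ≈ 159.232
Since 2.75π²/1.221² ≈ 18.205 > 4.617, all λₙ > 0.
The n=1 mode decays slowest → dominates as t → ∞.
Asymptotic: u ~ c₁ sin(πx/1.221) e^{-λ₁t} with decay rate λ₁ ≈ 13.588.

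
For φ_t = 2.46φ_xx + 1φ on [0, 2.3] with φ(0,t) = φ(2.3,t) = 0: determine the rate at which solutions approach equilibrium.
Eigenvalues: λₙ = 2.46n²π²/2.3² - 1.
First three modes:
  n=1: λ₁ = 2.46π²/2.3² - 1 ≈ 3.59
  n=2: λ₂ = 9.84π²/2.3² - 1 ≈ 17.359
  n=3: λ₃ = 22.14π²/2.3² - 1 ≈ 40.307
Since 2.46π²/2.3² ≈ 4.59 > 1, all λₙ > 0.
The n=1 mode decays slowest → dominates as t → ∞.
Asymptotic: φ ~ c₁ sin(πx/2.3) e^{-λ₁t} with decay rate λ₁ ≈ 3.59.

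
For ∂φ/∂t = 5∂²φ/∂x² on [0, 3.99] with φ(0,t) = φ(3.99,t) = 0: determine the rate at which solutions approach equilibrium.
Eigenvalues: λₙ = 5n²π²/3.99².
First three modes:
  n=1: λ₁ = 5π²/3.99² ≈ 3.1
  n=2: λ₂ = 20π²/3.99² ≈ 12.399 (4× faster decay)
  n=3: λ₃ = 45π²/3.99² ≈ 27.898 (9× faster decay)
As t → ∞, higher modes decay exponentially faster. The n=1 mode dominates: φ ~ c₁ sin(πx/3.99) e^{-λ₁t}.
Decay rate: λ₁ = 5π²/3.99² ≈ 3.1.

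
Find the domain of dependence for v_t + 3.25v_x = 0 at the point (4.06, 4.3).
A single point: x = -9.915. The characteristic through (4.06, 4.3) is x - 3.25t = const, so x = 4.06 - 3.25·4.3 = -9.915.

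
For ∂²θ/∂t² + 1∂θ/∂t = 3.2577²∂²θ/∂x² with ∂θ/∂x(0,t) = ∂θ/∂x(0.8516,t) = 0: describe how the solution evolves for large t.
θ → constant (steady state). Damping (γ=1) dissipates the nonconstant modes; with Neumann BCs the spatial average obeys M''+γM'=0 and tends to a finite limit.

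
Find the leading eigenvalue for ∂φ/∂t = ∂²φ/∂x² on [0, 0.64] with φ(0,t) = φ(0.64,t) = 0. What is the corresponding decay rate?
Eigenvalues: λₙ = n²π²/0.64².
First three modes:
  n=1: λ₁ = π²/0.64² ≈ 24.096
  n=2: λ₂ = 4π²/0.64² ≈ 96.383 (4× faster decay)
  n=3: λ₃ = 9π²/0.64² ≈ 216.861 (9× faster decay)
As t → ∞, higher modes decay exponentially faster. The n=1 mode dominates: φ ~ c₁ sin(πx/0.64) e^{-λ₁t}.
Decay rate: λ₁ = π²/0.64² ≈ 24.096.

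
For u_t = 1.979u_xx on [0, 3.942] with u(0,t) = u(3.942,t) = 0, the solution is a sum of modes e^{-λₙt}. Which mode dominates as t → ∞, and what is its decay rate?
Eigenvalues: λₙ = 1.979n²π²/3.942².
First three modes:
  n=1: λ₁ = 1.979π²/3.942² ≈ 1.257
  n=2: λ₂ = 7.916π²/3.942² ≈ 5.028 (4× faster decay)
  n=3: λ₃ = 17.811π²/3.942² ≈ 11.312 (9× faster decay)
As t → ∞, higher modes decay exponentially faster. The n=1 mode dominates: u ~ c₁ sin(πx/3.942) e^{-λ₁t}.
Decay rate: λ₁ = 1.979π²/3.942² ≈ 1.257.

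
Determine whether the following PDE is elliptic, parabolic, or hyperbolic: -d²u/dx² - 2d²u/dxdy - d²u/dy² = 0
Coefficients: A = -1, B = -2, C = -1. B² - 4AC = 0, which is zero, so the equation is parabolic.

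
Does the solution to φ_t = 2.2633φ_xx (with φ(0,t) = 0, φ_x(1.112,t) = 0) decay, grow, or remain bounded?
φ → 0. Heat escapes through the Dirichlet boundary.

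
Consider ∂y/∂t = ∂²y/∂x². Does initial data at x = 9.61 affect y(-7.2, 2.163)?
Yes, for any finite x. The heat equation has infinite propagation speed, so all initial data affects all points at any t > 0.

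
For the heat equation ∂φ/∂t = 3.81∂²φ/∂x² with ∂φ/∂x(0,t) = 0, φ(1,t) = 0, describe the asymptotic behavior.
φ → 0. Heat escapes through the Dirichlet boundary.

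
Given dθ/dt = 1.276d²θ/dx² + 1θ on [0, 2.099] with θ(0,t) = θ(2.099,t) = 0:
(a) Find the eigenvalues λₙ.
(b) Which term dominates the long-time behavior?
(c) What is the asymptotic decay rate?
Eigenvalues: λₙ = 1.276n²π²/2.099² - 1.
First three modes:
  n=1: λ₁ = 1.276π²/2.099² - 1 ≈ 1.858
  n=2: λ₂ = 5.104π²/2.099² - 1 ≈ 10.434
  n=3: λ₃ = 11.484π²/2.099² - 1 ≈ 24.726
Since 1.276π²/2.099² ≈ 2.858 > 1, all λₙ > 0.
The n=1 mode decays slowest → dominates as t → ∞.
Asymptotic: θ ~ c₁ sin(πx/2.099) e^{-λ₁t} with decay rate λ₁ ≈ 1.858.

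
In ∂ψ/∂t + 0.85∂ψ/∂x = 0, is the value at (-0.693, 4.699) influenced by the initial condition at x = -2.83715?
No. Only data at x = -4.68715 affects (-0.693, 4.699). Advection has one-way propagation along characteristics.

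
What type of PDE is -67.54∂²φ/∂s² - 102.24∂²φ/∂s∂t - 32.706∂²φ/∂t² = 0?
With A = -67.54, B = -102.24, C = -32.706, the discriminant is 1617.16464. This is a hyperbolic PDE.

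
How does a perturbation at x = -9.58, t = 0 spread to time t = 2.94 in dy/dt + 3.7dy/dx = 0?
At x = 1.298. The characteristic carries data from (-9.58, 0) to (1.298, 2.94).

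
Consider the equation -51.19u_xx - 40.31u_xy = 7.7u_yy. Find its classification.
Rewriting in standard form: -51.19u_xx - 40.31u_xy - 7.7u_yy = 0. Hyperbolic. (A = -51.19, B = -40.31, C = -7.7 gives B² - 4AC = 48.2441.)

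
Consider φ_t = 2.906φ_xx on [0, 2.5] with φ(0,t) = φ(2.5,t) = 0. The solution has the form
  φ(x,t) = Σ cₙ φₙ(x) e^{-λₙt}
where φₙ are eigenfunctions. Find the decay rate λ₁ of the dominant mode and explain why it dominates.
Eigenvalues: λₙ = 2.906n²π²/2.5².
First three modes:
  n=1: λ₁ = 2.906π²/2.5² ≈ 4.589
  n=2: λ₂ = 11.624π²/2.5² ≈ 18.356 (4× faster decay)
  n=3: λ₃ = 26.154π²/2.5² ≈ 41.301 (9× faster decay)
As t → ∞, higher modes decay exponentially faster. The n=1 mode dominates: φ ~ c₁ sin(πx/2.5) e^{-λ₁t}.
Decay rate: λ₁ = 2.906π²/2.5² ≈ 4.589.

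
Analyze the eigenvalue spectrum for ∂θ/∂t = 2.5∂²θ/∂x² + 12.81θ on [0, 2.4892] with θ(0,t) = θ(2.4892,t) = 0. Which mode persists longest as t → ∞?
Eigenvalues: λₙ = 2.5n²π²/2.4892² - 12.81.
First three modes:
  n=1: λ₁ = 2.5π²/2.4892² - 12.81 ≈ -8.828
  n=2: λ₂ = 10π²/2.4892² - 12.81 ≈ 3.119
  n=3: λ₃ = 22.5π²/2.4892² - 12.81 ≈ 23.03
Since 2.5π²/2.4892² ≈ 3.982 < 12.81, λ₁ < 0.
The n=1 mode grows fastest (−λₙ is largest for n=1) → dominates.
Asymptotic: θ ~ c₁ sin(πx/2.4892) e^{8.828t} (exponential growth at rate −λ₁ ≈ 8.828).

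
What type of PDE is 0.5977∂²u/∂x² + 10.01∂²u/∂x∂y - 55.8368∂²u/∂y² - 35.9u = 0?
With A = 0.5977, B = 10.01, C = -55.8368, the discriminant is 233.69472144. This is a hyperbolic PDE.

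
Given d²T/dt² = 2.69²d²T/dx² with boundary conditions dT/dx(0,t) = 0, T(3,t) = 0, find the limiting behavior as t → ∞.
T oscillates (no decay). Energy is conserved; the solution oscillates indefinitely as standing waves.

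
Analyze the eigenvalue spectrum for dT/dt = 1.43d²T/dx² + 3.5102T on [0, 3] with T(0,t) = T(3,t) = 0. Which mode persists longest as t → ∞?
Eigenvalues: λₙ = 1.43n²π²/3² - 3.5102.
First three modes:
  n=1: λ₁ = 1.43π²/3² - 3.5102 ≈ -1.942
  n=2: λ₂ = 5.72π²/3² - 3.5102 ≈ 2.762
  n=3: λ₃ = 12.87π²/3² - 3.5102 ≈ 10.603
Since 1.43π²/3² ≈ 1.568 < 3.5102, λ₁ < 0.
The n=1 mode grows fastest (−λₙ is largest for n=1) → dominates.
Asymptotic: T ~ c₁ sin(πx/3) e^{1.942t} (exponential growth at rate −λ₁ ≈ 1.942).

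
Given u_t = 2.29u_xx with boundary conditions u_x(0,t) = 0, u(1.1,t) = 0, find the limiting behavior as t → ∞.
u → 0. Heat escapes through the Dirichlet boundary.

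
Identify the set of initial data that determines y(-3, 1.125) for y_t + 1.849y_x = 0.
A single point: x = -5.080125. The characteristic through (-3, 1.125) is x - 1.849t = const, so x = -3 - 1.849·1.125 = -5.080125.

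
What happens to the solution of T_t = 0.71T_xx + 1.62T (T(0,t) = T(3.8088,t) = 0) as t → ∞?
T grows unboundedly. Reaction dominates diffusion (r=1.62 > κπ²/L²≈0.48); solution grows exponentially.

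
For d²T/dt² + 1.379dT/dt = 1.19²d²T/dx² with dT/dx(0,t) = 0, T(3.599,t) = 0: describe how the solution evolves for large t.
T → 0. Damping (γ=1.379) dissipates energy; oscillations decay exponentially.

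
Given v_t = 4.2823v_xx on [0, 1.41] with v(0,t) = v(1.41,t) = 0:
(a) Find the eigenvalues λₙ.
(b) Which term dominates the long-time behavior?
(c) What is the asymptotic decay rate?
Eigenvalues: λₙ = 4.2823n²π²/1.41².
First three modes:
  n=1: λ₁ = 4.2823π²/1.41² ≈ 21.259
  n=2: λ₂ = 17.1292π²/1.41² ≈ 85.035 (4× faster decay)
  n=3: λ₃ = 38.5407π²/1.41² ≈ 191.329 (9× faster decay)
As t → ∞, higher modes decay exponentially faster. The n=1 mode dominates: v ~ c₁ sin(πx/1.41) e^{-λ₁t}.
Decay rate: λ₁ = 4.2823π²/1.41² ≈ 21.259.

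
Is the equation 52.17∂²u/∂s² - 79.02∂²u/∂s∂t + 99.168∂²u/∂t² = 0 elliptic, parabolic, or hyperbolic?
Computing B² - 4AC with A = 52.17, B = -79.02, C = 99.168: discriminant = -14450.21784 (negative). Answer: elliptic.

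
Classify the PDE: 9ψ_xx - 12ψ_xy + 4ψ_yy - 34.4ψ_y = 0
A = 9, B = -12, C = 4. Discriminant B² - 4AC = 0. Since 0 = 0, parabolic.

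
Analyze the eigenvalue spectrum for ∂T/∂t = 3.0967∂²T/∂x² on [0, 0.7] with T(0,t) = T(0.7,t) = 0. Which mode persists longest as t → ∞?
Eigenvalues: λₙ = 3.0967n²π²/0.7².
First three modes:
  n=1: λ₁ = 3.0967π²/0.7² ≈ 62.374
  n=2: λ₂ = 12.3868π²/0.7² ≈ 249.496 (4× faster decay)
  n=3: λ₃ = 27.8703π²/0.7² ≈ 561.365 (9× faster decay)
As t → ∞, higher modes decay exponentially faster. The n=1 mode dominates: T ~ c₁ sin(πx/0.7) e^{-λ₁t}.
Decay rate: λ₁ = 3.0967π²/0.7² ≈ 62.374.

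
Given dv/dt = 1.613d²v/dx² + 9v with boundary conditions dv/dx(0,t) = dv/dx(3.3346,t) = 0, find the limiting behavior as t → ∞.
v grows unboundedly. With Neumann BCs the constant mode has diffusion eigenvalue 0, so any r > 0 makes it grow like e^(9t); solution grows exponentially.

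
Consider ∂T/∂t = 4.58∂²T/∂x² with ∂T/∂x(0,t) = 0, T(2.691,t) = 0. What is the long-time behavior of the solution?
As t → ∞, T → 0. Heat escapes through the Dirichlet boundary.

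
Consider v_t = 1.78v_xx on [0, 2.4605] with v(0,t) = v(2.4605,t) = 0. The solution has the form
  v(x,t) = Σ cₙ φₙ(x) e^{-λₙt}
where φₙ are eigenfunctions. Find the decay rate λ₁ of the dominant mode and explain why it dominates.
Eigenvalues: λₙ = 1.78n²π²/2.4605².
First three modes:
  n=1: λ₁ = 1.78π²/2.4605² ≈ 2.902
  n=2: λ₂ = 7.12π²/2.4605² ≈ 11.607 (4× faster decay)
  n=3: λ₃ = 16.02π²/2.4605² ≈ 26.117 (9× faster decay)
As t → ∞, higher modes decay exponentially faster. The n=1 mode dominates: v ~ c₁ sin(πx/2.4605) e^{-λ₁t}.
Decay rate: λ₁ = 1.78π²/2.4605² ≈ 2.902.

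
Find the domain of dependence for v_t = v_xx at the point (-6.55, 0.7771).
The entire real line. The heat equation has infinite propagation speed: any initial disturbance instantly affects all points (though exponentially small far away).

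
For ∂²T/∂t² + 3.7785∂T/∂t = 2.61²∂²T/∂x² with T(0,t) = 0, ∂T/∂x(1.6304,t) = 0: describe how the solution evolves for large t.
T → 0. Damping (γ=3.7785) dissipates energy; oscillations decay exponentially.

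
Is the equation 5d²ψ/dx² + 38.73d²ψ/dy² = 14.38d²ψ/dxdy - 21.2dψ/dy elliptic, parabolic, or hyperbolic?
Rewriting in standard form: 5d²ψ/dx² - 14.38d²ψ/dxdy + 38.73d²ψ/dy² + 21.2dψ/dy = 0. Computing B² - 4AC with A = 5, B = -14.38, C = 38.73: discriminant = -567.8156 (negative). Answer: elliptic.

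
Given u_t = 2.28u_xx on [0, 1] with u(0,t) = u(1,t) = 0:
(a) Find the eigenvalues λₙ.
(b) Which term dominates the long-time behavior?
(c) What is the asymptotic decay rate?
Eigenvalues: λₙ = 2.28n²π².
First three modes:
  n=1: λ₁ = 2.28π² ≈ 22.503
  n=2: λ₂ = 9.12π² ≈ 90.011 (4× faster decay)
  n=3: λ₃ = 20.52π² ≈ 202.524 (9× faster decay)
As t → ∞, higher modes decay exponentially faster. The n=1 mode dominates: u ~ c₁ sin(πx) e^{-λ₁t}.
Decay rate: λ₁ = 2.28π² ≈ 22.503.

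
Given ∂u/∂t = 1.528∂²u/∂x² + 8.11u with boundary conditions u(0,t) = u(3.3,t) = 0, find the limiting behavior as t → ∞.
u grows unboundedly. Reaction dominates diffusion (r=8.11 > κπ²/L²≈1.38); solution grows exponentially.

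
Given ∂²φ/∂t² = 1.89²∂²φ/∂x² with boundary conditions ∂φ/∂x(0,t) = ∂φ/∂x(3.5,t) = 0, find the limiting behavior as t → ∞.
φ oscillates about a mean that drifts linearly in t (generically unbounded; no decay). There is no damping, so the nonconstant modes persist as standing waves (energy conserved, no decay). But with Neumann conditions at both ends the constant mode has eigenvalue 0: the spatial mean M(t) of φ satisfies M'' = 0, so M(t) = M(0) + M'(0)·t. Unless the initial velocity has zero mean (∫φ_t(x,0)dx = 0), the solution grows linearly in t (unbounded, though not exponentially); if it does have zero mean, the solution stays bounded and simply oscillates.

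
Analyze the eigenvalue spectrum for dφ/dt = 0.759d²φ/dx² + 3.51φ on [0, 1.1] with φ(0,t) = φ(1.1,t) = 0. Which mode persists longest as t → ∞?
Eigenvalues: λₙ = 0.759n²π²/1.1² - 3.51.
First three modes:
  n=1: λ₁ = 0.759π²/1.1² - 3.51 ≈ 2.681
  n=2: λ₂ = 3.036π²/1.1² - 3.51 ≈ 21.254
  n=3: λ₃ = 6.831π²/1.1² - 3.51 ≈ 52.208
Since 0.759π²/1.1² ≈ 6.191 > 3.51, all λₙ > 0.
The n=1 mode decays slowest → dominates as t → ∞.
Asymptotic: φ ~ c₁ sin(πx/1.1) e^{-λ₁t} with decay rate λ₁ ≈ 2.681.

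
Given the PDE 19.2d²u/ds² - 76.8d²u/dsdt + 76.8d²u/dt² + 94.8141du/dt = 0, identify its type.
The second-order coefficients are A = 19.2, B = -76.8, C = 76.8. Since B² - 4AC = 0 = 0, this is a parabolic PDE.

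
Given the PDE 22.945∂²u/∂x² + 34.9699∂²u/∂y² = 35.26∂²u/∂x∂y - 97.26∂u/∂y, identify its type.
Rewriting in standard form: 22.945∂²u/∂x² - 35.26∂²u/∂x∂y + 34.9699∂²u/∂y² + 97.26∂u/∂y = 0. The second-order coefficients are A = 22.945, B = -35.26, C = 34.9699. Since B² - 4AC = -1966.269822 < 0, this is an elliptic PDE.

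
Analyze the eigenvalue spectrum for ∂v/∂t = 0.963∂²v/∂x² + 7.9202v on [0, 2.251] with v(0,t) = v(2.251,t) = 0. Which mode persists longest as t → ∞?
Eigenvalues: λₙ = 0.963n²π²/2.251² - 7.9202.
First three modes:
  n=1: λ₁ = 0.963π²/2.251² - 7.9202 ≈ -6.044
  n=2: λ₂ = 3.852π²/2.251² - 7.9202 ≈ -0.417
  n=3: λ₃ = 8.667π²/2.251² - 7.9202 ≈ 8.962
Since 0.963π²/2.251² ≈ 1.876 < 7.9202, λ₁ < 0.
The n=1 mode grows fastest (−λₙ is largest for n=1) → dominates.
Asymptotic: v ~ c₁ sin(πx/2.251) e^{6.044t} (exponential growth at rate −λ₁ ≈ 6.044).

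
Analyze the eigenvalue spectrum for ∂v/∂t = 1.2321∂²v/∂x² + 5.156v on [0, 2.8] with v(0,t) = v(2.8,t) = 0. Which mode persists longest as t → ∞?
Eigenvalues: λₙ = 1.2321n²π²/2.8² - 5.156.
First three modes:
  n=1: λ₁ = 1.2321π²/2.8² - 5.156 ≈ -3.605
  n=2: λ₂ = 4.9284π²/2.8² - 5.156 ≈ 1.048
  n=3: λ₃ = 11.0889π²/2.8² - 5.156 ≈ 8.804
Since 1.2321π²/2.8² ≈ 1.551 < 5.156, λ₁ < 0.
The n=1 mode grows fastest (−λₙ is largest for n=1) → dominates.
Asymptotic: v ~ c₁ sin(πx/2.8) e^{3.605t} (exponential growth at rate −λ₁ ≈ 3.605).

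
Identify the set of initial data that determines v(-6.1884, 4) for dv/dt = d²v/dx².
The entire real line. The heat equation has infinite propagation speed: any initial disturbance instantly affects all points (though exponentially small far away).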